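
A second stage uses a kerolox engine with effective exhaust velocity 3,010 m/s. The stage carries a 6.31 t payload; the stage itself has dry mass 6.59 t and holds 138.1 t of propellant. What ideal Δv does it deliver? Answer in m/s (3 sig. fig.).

Δv ≈ 7400 m/s

m₀ = payload + dry + propellant = 6.31 + 6.59 + 138.1 = 151 t.
m_f = payload + dry = 6.31 + 6.59 = 12.9 t.
By the Tsiolkovsky rocket equation, Δv = v_e · ln(m₀/m_f) = 3010.0 × ln(11.71) = 3010.0 × 2.4601 ≈ 7404.8 m/s.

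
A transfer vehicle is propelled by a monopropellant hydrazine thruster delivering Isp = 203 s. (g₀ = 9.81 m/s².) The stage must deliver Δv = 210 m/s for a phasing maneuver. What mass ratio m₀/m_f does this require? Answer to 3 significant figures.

mass ratio ≈ 1.11

v_e = Isp · g₀ = 203 × 9.81 = 1991.4 m/s.
From the ideal rocket equation, m₀/m_f = exp(Δv / v_e) = exp(210 / 1991.4) = exp(0.1055) = 1.1112.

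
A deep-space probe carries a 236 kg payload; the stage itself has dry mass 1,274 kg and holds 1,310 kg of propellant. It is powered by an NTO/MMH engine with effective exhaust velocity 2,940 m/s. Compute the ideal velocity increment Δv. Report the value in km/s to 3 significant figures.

Δv ≈ 1.84 km/s

m₀ = payload + dry + propellant = 236 + 1,274 + 1,310 = 2,820 kg.
m_f = payload + dry = 236 + 1,274 = 1,510 kg.
Using Δv = v_e ln(m₀/m_f): Δv = v_e · ln(m₀/m_f) = 2940.0 × ln(1.868) = 2940.0 × 0.6246 ≈ 1836.4 m/s.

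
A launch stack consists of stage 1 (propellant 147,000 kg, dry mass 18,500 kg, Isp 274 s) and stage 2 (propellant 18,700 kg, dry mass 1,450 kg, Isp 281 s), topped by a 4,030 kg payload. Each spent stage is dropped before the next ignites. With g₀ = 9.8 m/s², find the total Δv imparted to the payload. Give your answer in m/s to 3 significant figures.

Δv ≈ 8090 m/s

Ignition mass of stage 1 = 147,000+18,500 + 18,700+1,450 + 4,030 = 189,680 kg.
Stage 1: m₀ = 189,680 kg, m_f = 189,680 − 147,000 = 42,680 kg; Δv = 274×9.8×ln(4.444) = 2685.2×1.4916 ≈ 4005 m/s.
Stage 2: m₀ = 24,180 kg, m_f = 24,180 − 18,700 = 5,480 kg; Δv = 281×9.8×ln(4.412) = 2753.8×1.4844 ≈ 4088 m/s.
Total Δv = 4005 + 4088 = 8093 m/s.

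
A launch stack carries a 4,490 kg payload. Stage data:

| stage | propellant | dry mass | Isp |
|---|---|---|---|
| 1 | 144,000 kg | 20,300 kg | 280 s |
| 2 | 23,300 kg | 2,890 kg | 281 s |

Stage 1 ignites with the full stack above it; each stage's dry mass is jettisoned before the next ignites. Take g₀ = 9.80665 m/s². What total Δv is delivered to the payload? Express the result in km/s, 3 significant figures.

Ignition mass of stage 1 = 144,000+20,300 + 23,300+2,890 + 4,490 = 194,980 kg.
Stage 1: m₀ = 194,980 kg, m_f = 194,980 − 144,000 = 50,980 kg; Δv = 280×9.80665×ln(3.825) = 2745.9×1.3415 ≈ 3683 m/s.
Stage 2: m₀ = 30,680 kg, m_f = 30,680 − 23,300 = 7,380 kg; Δv = 281×9.80665×ln(4.157) = 2755.7×1.4248 ≈ 3926 m/s.
Total Δv = 3683 + 3926 = 7609 m/s.

Δv ≈ 7.61 km/s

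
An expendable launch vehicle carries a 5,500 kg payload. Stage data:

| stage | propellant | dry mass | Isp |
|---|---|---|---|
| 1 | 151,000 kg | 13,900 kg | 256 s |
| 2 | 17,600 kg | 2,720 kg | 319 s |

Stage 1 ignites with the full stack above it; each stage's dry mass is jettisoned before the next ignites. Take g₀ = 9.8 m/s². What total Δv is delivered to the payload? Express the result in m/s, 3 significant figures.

Ignition mass of stage 1 = 151,000+13,900 + 17,600+2,720 + 5,500 = 190,720 kg.
Stage 1: m₀ = 190,720 kg, m_f = 190,720 − 151,000 = 39,720 kg; Δv = 256×9.8×ln(4.802) = 2508.8×1.5690 ≈ 3936 m/s.
Stage 2: m₀ = 25,820 kg, m_f = 25,820 − 17,600 = 8,220 kg; Δv = 319×9.8×ln(3.141) = 3126.2×1.1446 ≈ 3578 m/s.
Total Δv = 3936 + 3578 = 7514 m/s.

Δv ≈ 7510 m/s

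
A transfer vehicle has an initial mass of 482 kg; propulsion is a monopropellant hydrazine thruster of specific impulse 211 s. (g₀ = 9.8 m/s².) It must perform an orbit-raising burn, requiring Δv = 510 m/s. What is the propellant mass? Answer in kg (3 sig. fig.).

propellant mass ≈ 105 kg

v_e = Isp · g₀ = 211 × 9.8 = 2067.8 m/s.
m₀/m_f = exp(Δv / v_e) = exp(510 / 2067.8) = exp(0.2466) = 1.2797.
m_f = 482 / 1.2797 = 376.651 kg, so propellant = m₀ − m_f = 482 − 376.651 = 105.349 kg.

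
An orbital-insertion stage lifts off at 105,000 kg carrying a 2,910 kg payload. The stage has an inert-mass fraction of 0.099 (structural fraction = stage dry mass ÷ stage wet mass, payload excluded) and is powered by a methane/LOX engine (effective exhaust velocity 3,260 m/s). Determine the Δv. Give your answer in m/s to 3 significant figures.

Δv ≈ 6810 m/s

Stage wet mass = m₀ − payload = 105,000 − 2,910 = 102,090 kg.
Stage dry mass = ε × stage wet mass = 0.099 × 102,090 = 10,106.9 kg.
Burnout mass m_f = stage dry + payload = 10,106.9 + 2,910 = 13,016.9 kg.
Δv = v_e · ln(105,000/13,016.9) = 3260.0 × ln(8.066) = 3260.0 × 2.0877 ≈ 6806 m/s.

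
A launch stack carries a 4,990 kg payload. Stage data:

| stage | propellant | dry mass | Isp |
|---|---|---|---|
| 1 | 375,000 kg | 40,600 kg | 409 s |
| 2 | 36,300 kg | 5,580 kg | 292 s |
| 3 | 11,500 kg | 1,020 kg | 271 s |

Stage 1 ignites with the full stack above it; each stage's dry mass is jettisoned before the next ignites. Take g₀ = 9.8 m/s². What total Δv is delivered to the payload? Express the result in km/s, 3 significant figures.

Δv ≈ 11.8 km/s

Ignition mass of stage 1 = 375,000+40,600 + 36,300+5,580 + 11,500+1,020 + 4,990 = 474,990 kg.
Stage 1: m₀ = 474,990 kg, m_f = 474,990 − 375,000 = 99,990 kg; Δv = 409×9.8×ln(4.75) = 4008.2×1.5582 ≈ 6246 m/s.
Stage 2: m₀ = 59,390 kg, m_f = 59,390 − 36,300 = 23,090 kg; Δv = 292×9.8×ln(2.572) = 2861.6×0.9447 ≈ 2703 m/s.
Stage 3: m₀ = 17,510 kg, m_f = 17,510 − 11,500 = 6,010 kg; Δv = 271×9.8×ln(2.913) = 2655.8×1.0693 ≈ 2840 m/s.
Total Δv = 6246 + 2703 + 2840 = 11789 m/s.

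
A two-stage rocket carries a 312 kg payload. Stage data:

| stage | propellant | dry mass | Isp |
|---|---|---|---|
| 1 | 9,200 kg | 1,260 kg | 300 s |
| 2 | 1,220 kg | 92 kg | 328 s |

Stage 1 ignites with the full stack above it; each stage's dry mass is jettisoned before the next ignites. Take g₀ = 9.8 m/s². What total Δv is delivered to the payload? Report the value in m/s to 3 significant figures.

Δv ≈ 8680 m/s

Ignition mass of stage 1 = 9,200+1,260 + 1,220+92 + 312 = 12,084 kg.
Stage 1: m₀ = 12,084 kg, m_f = 12,084 − 9,200 = 2,884 kg; Δv = 300×9.8×ln(4.19) = 2940.0×1.4327 ≈ 4212 m/s.
Stage 2: m₀ = 1,624 kg, m_f = 1,624 − 1,220 = 404 kg; Δv = 328×9.8×ln(4.02) = 3214.4×1.3912 ≈ 4472 m/s.
Total Δv = 4212 + 4472 = 8684 m/s.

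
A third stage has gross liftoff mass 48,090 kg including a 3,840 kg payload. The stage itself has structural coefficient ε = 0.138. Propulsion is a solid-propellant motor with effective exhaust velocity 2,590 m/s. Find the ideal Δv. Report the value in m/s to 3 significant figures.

Stage wet mass = m₀ − payload = 48,090 − 3,840 = 44,250 kg.
Stage dry mass = ε × stage wet mass = 0.138 × 44,250 = 6,106.5 kg.
Burnout mass m_f = stage dry + payload = 6,106.5 + 3,840 = 9,946.5 kg.
Δv = v_e · ln(48,090/9,946.5) = 2590.0 × ln(4.835) = 2590.0 × 1.5759 ≈ 4081 m/s.

Δv ≈ 4080 m/s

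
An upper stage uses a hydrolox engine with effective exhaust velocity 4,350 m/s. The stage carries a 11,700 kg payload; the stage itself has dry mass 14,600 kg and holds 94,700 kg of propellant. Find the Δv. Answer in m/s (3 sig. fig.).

Δv ≈ 6640 m/s

m₀ = payload + dry + propellant = 11,700 + 14,600 + 94,700 = 121,000 kg.
m_f = payload + dry = 11,700 + 14,600 = 26,300 kg.
From the ideal rocket equation, Δv = v_e · ln(m₀/m_f) = 4350.0 × ln(4.601) = 4350.0 × 1.5262 ≈ 6639.1 m/s.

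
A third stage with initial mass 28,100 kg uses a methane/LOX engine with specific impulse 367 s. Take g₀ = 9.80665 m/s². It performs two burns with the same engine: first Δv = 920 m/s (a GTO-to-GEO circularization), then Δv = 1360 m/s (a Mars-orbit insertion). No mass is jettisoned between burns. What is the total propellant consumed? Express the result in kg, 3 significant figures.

v_e = Isp · g₀ = 367 × 9.80665 = 3599.0 m/s.
After the first burn: m = 28100 × exp(−920/3599.0) = 28100 × 0.77443 = 21,761.5 kg.
After the second burn: m = 21,761.5 × exp(−1360/3599.0) = 21,761.5 × 0.68531 = 14,913.4 kg.
Total propellant = m₀ − m_final = 28100 − 14,913.4 = 13,186.6 kg.

total propellant consumed ≈ 13200 kg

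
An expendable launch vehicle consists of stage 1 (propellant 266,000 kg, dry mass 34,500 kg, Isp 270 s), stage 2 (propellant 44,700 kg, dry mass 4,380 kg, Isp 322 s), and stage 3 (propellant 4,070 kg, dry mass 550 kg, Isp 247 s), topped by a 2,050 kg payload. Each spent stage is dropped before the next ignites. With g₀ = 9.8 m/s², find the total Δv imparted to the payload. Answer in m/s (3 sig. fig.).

Ignition mass of stage 1 = 266,000+34,500 + 44,700+4,380 + 4,070+550 + 2,050 = 356,250 kg.
Stage 1: m₀ = 356,250 kg, m_f = 356,250 − 266,000 = 90,250 kg; Δv = 270×9.8×ln(3.947) = 2646.0×1.3730 ≈ 3633 m/s.
Stage 2: m₀ = 55,750 kg, m_f = 55,750 − 44,700 = 11,050 kg; Δv = 322×9.8×ln(5.045) = 3155.6×1.6184 ≈ 5107 m/s.
Stage 3: m₀ = 6,670 kg, m_f = 6,670 − 4,070 = 2,600 kg; Δv = 247×9.8×ln(2.565) = 2420.6×0.9421 ≈ 2280 m/s.
Total Δv = 3633 + 5107 + 2280 = 11020 m/s.

Δv ≈ 11000 m/s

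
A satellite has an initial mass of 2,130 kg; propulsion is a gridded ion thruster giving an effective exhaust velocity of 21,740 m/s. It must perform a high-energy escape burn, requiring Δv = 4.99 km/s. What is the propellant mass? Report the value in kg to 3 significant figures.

propellant mass ≈ 437 kg

m₀/m_f = exp(Δv / v_e) = exp(4990 / 21740.0) = exp(0.2295) = 1.2580.
m_f = 2,130 / 1.2580 = 1,693.16 kg, so propellant = m₀ − m_f = 2,130 − 1,693.16 = 436.84 kg.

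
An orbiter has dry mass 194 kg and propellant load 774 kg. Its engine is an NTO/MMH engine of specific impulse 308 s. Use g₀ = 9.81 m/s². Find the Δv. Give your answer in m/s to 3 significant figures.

Δv ≈ 4860 m/s

v_e = Isp · g₀ = 308 × 9.81 = 3021.5 m/s.
m₀ = m_dry + m_prop = 194 + 774 = 968 kg.
Using Δv = v_e ln(m₀/m_f): Δv = v_e · ln(m₀/m_f) = 3021.5 × ln(4.99) = 3021.5 × 1.6074 ≈ 4856.6 m/s.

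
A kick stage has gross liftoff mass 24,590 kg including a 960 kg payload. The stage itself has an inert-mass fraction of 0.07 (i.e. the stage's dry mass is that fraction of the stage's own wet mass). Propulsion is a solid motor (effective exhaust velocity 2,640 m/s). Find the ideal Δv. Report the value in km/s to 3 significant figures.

Stage wet mass = m₀ − payload = 24,590 − 960 = 23,630 kg.
Stage dry mass = ε × stage wet mass = 0.07 × 23,630 = 1,654.1 kg.
Burnout mass m_f = stage dry + payload = 1,654.1 + 960 = 2,614.1 kg.
Δv = v_e · ln(24,590/2,614.1) = 2640.0 × ln(9.407) = 2640.0 × 2.2414 ≈ 5917 m/s.

Δv ≈ 5.92 km/s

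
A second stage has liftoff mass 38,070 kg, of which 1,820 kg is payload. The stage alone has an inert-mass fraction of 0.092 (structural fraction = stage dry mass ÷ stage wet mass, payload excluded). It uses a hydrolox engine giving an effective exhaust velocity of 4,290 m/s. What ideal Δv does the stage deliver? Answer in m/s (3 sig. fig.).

Stage wet mass = m₀ − payload = 38,070 − 1,820 = 36,250 kg.
Stage dry mass = ε × stage wet mass = 0.092 × 36,250 = 3,335 kg.
Burnout mass m_f = stage dry + payload = 3,335 + 1,820 = 5,155 kg.
Δv = v_e · ln(38,070/5,155) = 4290.0 × ln(7.385) = 4290.0 × 1.9995 ≈ 8578 m/s.

Δv ≈ 8580 m/s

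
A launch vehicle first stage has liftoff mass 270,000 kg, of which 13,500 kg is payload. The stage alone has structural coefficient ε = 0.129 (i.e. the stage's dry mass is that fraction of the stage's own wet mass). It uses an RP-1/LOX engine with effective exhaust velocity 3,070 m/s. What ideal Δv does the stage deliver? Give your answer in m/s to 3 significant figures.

Δv ≈ 5390 m/s

Stage wet mass = m₀ − payload = 270,000 − 13,500 = 256,500 kg.
Stage dry mass = ε × stage wet mass = 0.129 × 256,500 = 33,088.5 kg.
Burnout mass m_f = stage dry + payload = 33,088.5 + 13,500 = 46,588.5 kg.
By the Tsiolkovsky rocket equation, Δv = v_e · ln(270,000/46,588.5) = 3070.0 × ln(5.795) = 3070.0 × 1.7571 ≈ 5394 m/s.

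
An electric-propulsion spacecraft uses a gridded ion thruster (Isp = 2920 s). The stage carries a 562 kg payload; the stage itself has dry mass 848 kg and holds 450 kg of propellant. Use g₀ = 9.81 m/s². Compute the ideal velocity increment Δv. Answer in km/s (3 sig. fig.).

v_e = Isp · g₀ = 2920 × 9.81 = 28645.2 m/s.
m₀ = payload + dry + propellant = 562 + 848 + 450 = 1,860 kg.
m_f = payload + dry = 562 + 848 = 1,410 kg.
Using Δv = v_e ln(m₀/m_f): Δv = v_e · ln(m₀/m_f) = 28645.2 × ln(1.319) = 28645.2 × 0.2770 ≈ 7934.3 m/s.

Δv ≈ 7.93 km/s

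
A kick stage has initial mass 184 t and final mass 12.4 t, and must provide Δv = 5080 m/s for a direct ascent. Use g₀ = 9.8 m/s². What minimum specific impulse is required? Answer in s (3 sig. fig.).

Isp ≈ 192 s

ln(m₀/m_f) = ln(184000/12400) = ln(14.84) = 2.6972.
By the Tsiolkovsky rocket equation, v_e = Δv / ln(m₀/m_f) = 5080 / 2.6972 = 1883.4 m/s.
Isp = v_e / g₀ = 1883.4 / 9.8 = 192.2 s.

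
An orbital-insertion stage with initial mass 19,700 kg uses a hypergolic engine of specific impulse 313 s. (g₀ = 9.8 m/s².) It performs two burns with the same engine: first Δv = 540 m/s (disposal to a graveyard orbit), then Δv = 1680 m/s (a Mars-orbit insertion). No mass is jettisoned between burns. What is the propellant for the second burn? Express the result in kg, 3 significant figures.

propellant for the second burn ≈ 6970 kg

v_e = Isp · g₀ = 313 × 9.8 = 3067.4 m/s.
After the first burn: m = 19700 × exp(−540/3067.4) = 19700 × 0.83858 = 16,520 kg.
After the second burn: m = 16,520 × exp(−1680/3067.4) = 16,520 × 0.57828 = 9,553.19 kg.
Second-burn propellant = 16,520 − 9,553.19 = 6,966.81 kg.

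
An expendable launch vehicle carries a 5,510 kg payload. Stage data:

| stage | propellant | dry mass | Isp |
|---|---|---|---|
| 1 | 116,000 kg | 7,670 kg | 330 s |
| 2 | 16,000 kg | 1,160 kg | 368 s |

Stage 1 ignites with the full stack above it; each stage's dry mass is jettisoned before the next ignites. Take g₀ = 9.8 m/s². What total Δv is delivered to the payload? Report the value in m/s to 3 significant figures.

Δv ≈ 9500 m/s

Ignition mass of stage 1 = 116,000+7,670 + 16,000+1,160 + 5,510 = 146,340 kg.
Stage 1: m₀ = 146,340 kg, m_f = 146,340 − 116,000 = 30,340 kg; Δv = 330×9.8×ln(4.823) = 3234.0×1.5735 ≈ 5089 m/s.
Stage 2: m₀ = 22,670 kg, m_f = 22,670 − 16,000 = 6,670 kg; Δv = 368×9.8×ln(3.399) = 3606.4×1.2234 ≈ 4412 m/s.
Total Δv = 5089 + 4412 = 9501 m/s.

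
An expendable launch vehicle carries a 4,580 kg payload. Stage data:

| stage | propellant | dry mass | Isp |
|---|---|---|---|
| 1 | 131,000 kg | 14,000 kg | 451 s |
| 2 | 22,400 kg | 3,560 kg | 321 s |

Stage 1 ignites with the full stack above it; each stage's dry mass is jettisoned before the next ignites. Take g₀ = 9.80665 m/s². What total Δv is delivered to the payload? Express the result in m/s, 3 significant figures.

Δv ≈ 10200 m/s

Ignition mass of stage 1 = 131,000+14,000 + 22,400+3,560 + 4,580 = 175,540 kg.
Stage 1: m₀ = 175,540 kg, m_f = 175,540 − 131,000 = 44,540 kg; Δv = 451×9.80665×ln(3.941) = 4422.8×1.3715 ≈ 6066 m/s.
Stage 2: m₀ = 30,540 kg, m_f = 30,540 − 22,400 = 8,140 kg; Δv = 321×9.80665×ln(3.752) = 3147.9×1.3222 ≈ 4162 m/s.
Total Δv = 6066 + 4162 = 10228 m/s.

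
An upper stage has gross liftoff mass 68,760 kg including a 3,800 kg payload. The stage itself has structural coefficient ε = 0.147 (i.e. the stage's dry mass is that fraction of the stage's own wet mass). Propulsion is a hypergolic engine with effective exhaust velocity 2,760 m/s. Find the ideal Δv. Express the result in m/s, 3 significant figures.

Stage wet mass = m₀ − payload = 68,760 − 3,800 = 64,960 kg.
Stage dry mass = ε × stage wet mass = 0.147 × 64,960 = 9,549.12 kg.
Burnout mass m_f = stage dry + payload = 9,549.12 + 3,800 = 13,349.12 kg.
Δv = v_e · ln(68,760/13,349.12) = 2760.0 × ln(5.151) = 2760.0 × 1.6392 ≈ 4524 m/s.

Δv ≈ 4520 m/s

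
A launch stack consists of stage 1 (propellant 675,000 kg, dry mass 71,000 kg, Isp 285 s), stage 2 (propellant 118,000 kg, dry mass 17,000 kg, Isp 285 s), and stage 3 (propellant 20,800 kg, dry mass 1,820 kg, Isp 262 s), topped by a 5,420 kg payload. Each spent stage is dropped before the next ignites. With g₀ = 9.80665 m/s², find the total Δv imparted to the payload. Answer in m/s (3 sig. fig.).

Ignition mass of stage 1 = 675,000+71,000 + 118,000+17,000 + 20,800+1,820 + 5,420 = 909,040 kg.
Stage 1: m₀ = 909,040 kg, m_f = 909,040 − 675,000 = 234,040 kg; Δv = 285×9.80665×ln(3.884) = 2794.9×1.3569 ≈ 3792 m/s.
Stage 2: m₀ = 163,040 kg, m_f = 163,040 − 118,000 = 45,040 kg; Δv = 285×9.80665×ln(3.62) = 2794.9×1.2864 ≈ 3595 m/s.
Stage 3: m₀ = 28,040 kg, m_f = 28,040 − 20,800 = 7,240 kg; Δv = 262×9.80665×ln(3.873) = 2569.3×1.3540 ≈ 3479 m/s.
Total Δv = 3792 + 3595 + 3479 = 10866 m/s.

Δv ≈ 10900 m/s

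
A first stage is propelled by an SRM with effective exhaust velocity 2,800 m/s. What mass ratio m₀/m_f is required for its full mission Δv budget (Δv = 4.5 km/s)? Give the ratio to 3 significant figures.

Rocket equation: m₀/m_f = exp(Δv / v_e) = exp(4500 / 2800.0) = exp(1.6071) = 4.9885.

mass ratio ≈ 4.99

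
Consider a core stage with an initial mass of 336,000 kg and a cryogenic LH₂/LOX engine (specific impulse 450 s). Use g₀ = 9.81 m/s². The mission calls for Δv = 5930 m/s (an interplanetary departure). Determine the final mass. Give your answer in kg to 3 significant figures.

v_e = Isp · g₀ = 450 × 9.81 = 4414.5 m/s.
m₀/m_f = exp(Δv / v_e) = exp(5930 / 4414.5) = exp(1.3433) = 3.8317.
m_f = m₀ / 3.8317 = 336,000 / 3.8317 = 87,689.5 kg.

final mass ≈ 87700 kg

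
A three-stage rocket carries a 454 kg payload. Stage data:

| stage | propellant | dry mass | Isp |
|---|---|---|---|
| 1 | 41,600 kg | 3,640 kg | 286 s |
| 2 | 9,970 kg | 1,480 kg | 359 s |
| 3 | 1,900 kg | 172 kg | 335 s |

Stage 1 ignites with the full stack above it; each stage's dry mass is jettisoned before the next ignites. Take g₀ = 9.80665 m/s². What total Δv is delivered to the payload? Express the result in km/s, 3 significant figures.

Δv ≈ 12.4 km/s

Ignition mass of stage 1 = 41,600+3,640 + 9,970+1,480 + 1,900+172 + 454 = 59,216 kg.
Stage 1: m₀ = 59,216 kg, m_f = 59,216 − 41,600 = 17,616 kg; Δv = 286×9.80665×ln(3.361) = 2804.7×1.2124 ≈ 3400 m/s.
Stage 2: m₀ = 13,976 kg, m_f = 13,976 − 9,970 = 4,006 kg; Δv = 359×9.80665×ln(3.489) = 3520.6×1.2495 ≈ 4399 m/s.
Stage 3: m₀ = 2,526 kg, m_f = 2,526 − 1,900 = 626 kg; Δv = 335×9.80665×ln(4.035) = 3285.2×1.3950 ≈ 4583 m/s.
Total Δv = 3400 + 4399 + 4583 = 12382 m/s.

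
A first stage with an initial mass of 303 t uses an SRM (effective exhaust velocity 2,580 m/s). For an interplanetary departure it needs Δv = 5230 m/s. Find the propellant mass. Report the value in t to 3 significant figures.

propellant mass ≈ 263 t

Rocket equation: m₀/m_f = exp(Δv / v_e) = exp(5230 / 2580.0) = exp(2.0271) = 7.5923.
m_f = 303 / 7.5923 = 39.9089 t, so propellant = m₀ − m_f = 303 − 39.9089 = 263.0911 t.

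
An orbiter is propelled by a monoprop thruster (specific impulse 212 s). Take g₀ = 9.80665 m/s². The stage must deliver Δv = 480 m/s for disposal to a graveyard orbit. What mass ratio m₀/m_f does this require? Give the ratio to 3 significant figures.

v_e = Isp · g₀ = 212 × 9.80665 = 2079.0 m/s.
From the ideal rocket equation, m₀/m_f = exp(Δv / v_e) = exp(480 / 2079.0) = exp(0.2309) = 1.2597.

mass ratio ≈ 1.26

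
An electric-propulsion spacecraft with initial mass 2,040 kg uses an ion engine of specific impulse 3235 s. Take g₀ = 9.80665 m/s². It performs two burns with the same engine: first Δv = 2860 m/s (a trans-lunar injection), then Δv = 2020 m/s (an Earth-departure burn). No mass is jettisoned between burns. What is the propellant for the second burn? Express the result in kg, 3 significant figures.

propellant for the second burn ≈ 115 kg

v_e = Isp · g₀ = 3235 × 9.80665 = 31724.5 m/s.
After the first burn: m = 2040 × exp(−2860/31724.5) = 2040 × 0.91379 = 1,864.13 kg.
After the second burn: m = 1,864.13 × exp(−2020/31724.5) = 1,864.13 × 0.93831 = 1,749.13 kg.
Second-burn propellant = 1,864.13 − 1,749.13 = 115 kg.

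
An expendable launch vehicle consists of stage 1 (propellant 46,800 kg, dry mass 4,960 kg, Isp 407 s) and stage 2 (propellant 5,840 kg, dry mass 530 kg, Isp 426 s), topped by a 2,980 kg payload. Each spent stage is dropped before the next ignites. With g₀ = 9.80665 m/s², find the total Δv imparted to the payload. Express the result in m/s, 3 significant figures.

Ignition mass of stage 1 = 46,800+4,960 + 5,840+530 + 2,980 = 61,110 kg.
Stage 1: m₀ = 61,110 kg, m_f = 61,110 − 46,800 = 14,310 kg; Δv = 407×9.80665×ln(4.27) = 3991.3×1.4517 ≈ 5794 m/s.
Stage 2: m₀ = 9,350 kg, m_f = 9,350 − 5,840 = 3,510 kg; Δv = 426×9.80665×ln(2.664) = 4177.6×0.9798 ≈ 4093 m/s.
Total Δv = 5794 + 4093 = 9887 m/s.

Δv ≈ 9890 m/s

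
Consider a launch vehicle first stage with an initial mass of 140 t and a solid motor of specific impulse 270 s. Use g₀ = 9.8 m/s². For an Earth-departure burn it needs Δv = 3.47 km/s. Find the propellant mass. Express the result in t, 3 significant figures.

v_e = Isp · g₀ = 270 × 9.8 = 2646.0 m/s.
By the Tsiolkovsky rocket equation, m₀/m_f = exp(Δv / v_e) = exp(3470 / 2646.0) = exp(1.3114) = 3.7114.
m_f = 140 / 3.7114 = 37.7216 t, so propellant = m₀ − m_f = 140 − 37.7216 = 102.2784 t.

propellant mass ≈ 102 t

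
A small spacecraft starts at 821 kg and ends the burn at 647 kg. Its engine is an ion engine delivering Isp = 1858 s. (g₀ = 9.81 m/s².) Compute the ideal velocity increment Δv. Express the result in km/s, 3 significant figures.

Δv ≈ 4.34 km/s

v_e = Isp · g₀ = 1858 × 9.81 = 18227.0 m/s.
Δv = v_e · ln(m₀/m_f) = 18227.0 × ln(1.269) = 18227.0 × 0.2382 ≈ 4341.2 m/s.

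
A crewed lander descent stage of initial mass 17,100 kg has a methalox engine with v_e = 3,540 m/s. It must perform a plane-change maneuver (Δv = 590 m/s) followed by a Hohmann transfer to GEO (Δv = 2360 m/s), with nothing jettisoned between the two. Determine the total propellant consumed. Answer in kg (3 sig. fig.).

After the first burn: m = 17100 × exp(−590/3540.0) = 17100 × 0.84648 = 14,474.8 kg.
After the second burn: m = 14,474.8 × exp(−2360/3540.0) = 14,474.8 × 0.51342 = 7,431.65 kg.
Total propellant = m₀ − m_final = 17100 − 7,431.65 = 9,668.35 kg.

total propellant consumed ≈ 9670 kg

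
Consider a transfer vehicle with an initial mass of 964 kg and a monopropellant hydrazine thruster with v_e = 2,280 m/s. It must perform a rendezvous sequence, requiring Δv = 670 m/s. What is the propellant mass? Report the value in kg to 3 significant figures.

m₀/m_f = exp(Δv / v_e) = exp(670 / 2280.0) = exp(0.2939) = 1.3416.
m_f = 964 / 1.3416 = 718.545 kg, so propellant = m₀ − m_f = 964 − 718.545 = 245.455 kg.

propellant mass ≈ 245 kg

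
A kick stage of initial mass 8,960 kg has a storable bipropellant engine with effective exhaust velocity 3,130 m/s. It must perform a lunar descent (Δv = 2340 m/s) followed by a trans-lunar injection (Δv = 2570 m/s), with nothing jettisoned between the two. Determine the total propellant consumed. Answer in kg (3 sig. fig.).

After the first burn: m = 8960 × exp(−2340/3130.0) = 8960 × 0.47350 = 4,242.56 kg.
After the second burn: m = 4,242.56 × exp(−2570/3130.0) = 4,242.56 × 0.43995 = 1,866.51 kg.
Total propellant = m₀ − m_final = 8960 − 1,866.51 = 7,093.49 kg.

total propellant consumed ≈ 7090 kg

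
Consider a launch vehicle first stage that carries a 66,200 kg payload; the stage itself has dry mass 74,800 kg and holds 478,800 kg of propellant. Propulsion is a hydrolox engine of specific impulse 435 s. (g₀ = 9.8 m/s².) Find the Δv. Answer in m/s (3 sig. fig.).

v_e = Isp · g₀ = 435 × 9.8 = 4263.0 m/s.
m₀ = payload + dry + propellant = 66,200 + 74,800 + 478,800 = 619,800 kg.
m_f = payload + dry = 66,200 + 74,800 = 141,000 kg.
Δv = v_e · ln(m₀/m_f) = 4263.0 × ln(4.396) = 4263.0 × 1.4806 ≈ 6312.0 m/s.

Δv ≈ 6310 m/s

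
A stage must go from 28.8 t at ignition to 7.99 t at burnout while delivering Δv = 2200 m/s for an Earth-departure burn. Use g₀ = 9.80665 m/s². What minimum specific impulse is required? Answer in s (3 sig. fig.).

ln(m₀/m_f) = ln(28800/7990) = ln(3.605) = 1.2822.
v_e = Δv / ln(m₀/m_f) = 2200 / 1.2822 = 1715.8 m/s.
Isp = v_e / g₀ = 1715.8 / 9.80665 = 175.0 s.

Isp ≈ 175 s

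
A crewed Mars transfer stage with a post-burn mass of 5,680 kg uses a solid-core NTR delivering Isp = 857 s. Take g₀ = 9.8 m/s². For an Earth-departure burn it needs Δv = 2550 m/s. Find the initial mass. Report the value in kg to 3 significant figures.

v_e = Isp · g₀ = 857 × 9.8 = 8398.6 m/s.
Rocket equation: m₀/m_f = exp(Δv / v_e) = exp(2550 / 8398.6) = exp(0.3036) = 1.3548.
m₀ = m_f × 1.3548 = 5,680 × 1.3548 = 7,695.26 kg.

initial mass ≈ 7700 kg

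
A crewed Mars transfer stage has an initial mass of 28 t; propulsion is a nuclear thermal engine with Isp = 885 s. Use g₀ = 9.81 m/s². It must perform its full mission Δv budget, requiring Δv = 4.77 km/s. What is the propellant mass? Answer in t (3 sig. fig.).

v_e = Isp · g₀ = 885 × 9.81 = 8681.9 m/s.
From the ideal rocket equation, m₀/m_f = exp(Δv / v_e) = exp(4770 / 8681.9) = exp(0.5494) = 1.7323.
m_f = 28 / 1.7323 = 16.1635 t, so propellant = m₀ − m_f = 28 − 16.1635 = 11.8365 t.

propellant mass ≈ 11.8 t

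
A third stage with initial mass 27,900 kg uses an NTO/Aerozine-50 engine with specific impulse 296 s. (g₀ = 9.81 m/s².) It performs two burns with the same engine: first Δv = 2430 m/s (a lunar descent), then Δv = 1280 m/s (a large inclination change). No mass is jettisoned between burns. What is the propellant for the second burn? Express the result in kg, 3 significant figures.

propellant for the second burn ≈ 4310 kg

v_e = Isp · g₀ = 296 × 9.81 = 2903.8 m/s.
After the first burn: m = 27900 × exp(−2430/2903.8) = 27900 × 0.43307 = 12,082.7 kg.
After the second burn: m = 12,082.7 × exp(−1280/2903.8) = 12,082.7 × 0.64352 = 7,775.46 kg.
Second-burn propellant = 12,082.7 − 7,775.46 = 4,307.24 kg.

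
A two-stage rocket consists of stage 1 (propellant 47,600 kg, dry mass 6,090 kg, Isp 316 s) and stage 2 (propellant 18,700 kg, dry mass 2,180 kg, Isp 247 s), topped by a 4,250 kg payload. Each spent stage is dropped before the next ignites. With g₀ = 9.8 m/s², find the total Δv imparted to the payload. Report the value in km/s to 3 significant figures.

Ignition mass of stage 1 = 47,600+6,090 + 18,700+2,180 + 4,250 = 78,820 kg.
Stage 1: m₀ = 78,820 kg, m_f = 78,820 − 47,600 = 31,220 kg; Δv = 316×9.8×ln(2.525) = 3096.8×0.9261 ≈ 2868 m/s.
Stage 2: m₀ = 25,130 kg, m_f = 25,130 − 18,700 = 6,430 kg; Δv = 247×9.8×ln(3.908) = 2420.6×1.3631 ≈ 3299 m/s.
Total Δv = 2868 + 3299 = 6167 m/s.

Δv ≈ 6.17 km/s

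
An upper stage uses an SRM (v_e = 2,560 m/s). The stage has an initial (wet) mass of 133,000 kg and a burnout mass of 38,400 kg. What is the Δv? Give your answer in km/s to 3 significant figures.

Δv ≈ 3.18 km/s

Rocket equation: Δv = v_e · ln(m₀/m_f) = 2560.0 × ln(3.464) = 2560.0 × 1.2423 ≈ 3180.3 m/s.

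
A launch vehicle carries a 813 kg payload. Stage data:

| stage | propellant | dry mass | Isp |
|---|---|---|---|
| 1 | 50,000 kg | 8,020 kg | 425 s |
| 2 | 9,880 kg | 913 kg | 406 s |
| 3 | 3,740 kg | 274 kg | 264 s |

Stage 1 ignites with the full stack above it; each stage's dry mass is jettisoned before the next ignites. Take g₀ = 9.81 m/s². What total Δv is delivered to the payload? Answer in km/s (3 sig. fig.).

Ignition mass of stage 1 = 50,000+8,020 + 9,880+913 + 3,740+274 + 813 = 73,640 kg.
Stage 1: m₀ = 73,640 kg, m_f = 73,640 − 50,000 = 23,640 kg; Δv = 425×9.81×ln(3.115) = 4169.2×1.1362 ≈ 4737 m/s.
Stage 2: m₀ = 15,620 kg, m_f = 15,620 − 9,880 = 5,740 kg; Δv = 406×9.81×ln(2.721) = 3982.9×1.0011 ≈ 3987 m/s.
Stage 3: m₀ = 4,827 kg, m_f = 4,827 − 3,740 = 1,087 kg; Δv = 264×9.81×ln(4.441) = 2589.8×1.4908 ≈ 3861 m/s.
Total Δv = 4737 + 3987 + 3861 = 12585 m/s.

Δv ≈ 12.6 km/s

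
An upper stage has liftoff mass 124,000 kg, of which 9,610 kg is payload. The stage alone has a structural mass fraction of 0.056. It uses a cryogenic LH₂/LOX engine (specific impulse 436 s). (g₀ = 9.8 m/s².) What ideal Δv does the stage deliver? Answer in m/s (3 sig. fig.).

Stage wet mass = m₀ − payload = 124,000 − 9,610 = 114,390 kg.
Stage dry mass = ε × stage wet mass = 0.056 × 114,390 = 6,405.84 kg.
Burnout mass m_f = stage dry + payload = 6,405.84 + 9,610 = 16,015.84 kg.
v_e = Isp · g₀ = 436 × 9.8 = 4272.8 m/s.
Using Δv = v_e ln(m₀/m_f): Δv = v_e · ln(124,000/16,015.84) = 4272.8 × ln(7.742) = 4272.8 × 2.0467 ≈ 8745 m/s.

Δv ≈ 8750 m/s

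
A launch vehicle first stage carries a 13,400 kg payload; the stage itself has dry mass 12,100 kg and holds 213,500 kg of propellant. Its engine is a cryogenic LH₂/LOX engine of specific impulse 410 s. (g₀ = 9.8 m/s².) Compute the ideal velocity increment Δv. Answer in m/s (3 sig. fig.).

Δv ≈ 8990 m/s

v_e = Isp · g₀ = 410 × 9.8 = 4018.0 m/s.
m₀ = payload + dry + propellant = 13,400 + 12,100 + 213,500 = 239,000 kg.
m_f = payload + dry = 13,400 + 12,100 = 25,500 kg.
Using Δv = v_e ln(m₀/m_f): Δv = v_e · ln(m₀/m_f) = 4018.0 × ln(9.373) = 4018.0 × 2.2378 ≈ 8991.4 m/s.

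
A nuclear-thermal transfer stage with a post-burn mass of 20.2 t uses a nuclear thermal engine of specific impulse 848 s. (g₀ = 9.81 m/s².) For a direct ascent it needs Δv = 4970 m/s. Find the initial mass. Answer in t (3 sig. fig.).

v_e = Isp · g₀ = 848 × 9.81 = 8318.9 m/s.
m₀/m_f = exp(Δv / v_e) = exp(4970 / 8318.9) = exp(0.5974) = 1.8175.
m₀ = m_f × 1.8175 = 20.2 × 1.8175 = 36.7135 t.

initial mass ≈ 36.7 t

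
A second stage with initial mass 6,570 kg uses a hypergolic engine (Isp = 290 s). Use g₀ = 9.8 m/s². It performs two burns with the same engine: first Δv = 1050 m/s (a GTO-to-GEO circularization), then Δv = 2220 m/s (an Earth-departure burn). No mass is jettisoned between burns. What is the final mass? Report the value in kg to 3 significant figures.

v_e = Isp · g₀ = 290 × 9.8 = 2842.0 m/s.
After the first burn: m = 6570 × exp(−1050/2842.0) = 6570 × 0.69111 = 4,540.59 kg.
After the second burn: m = 4,540.59 × exp(−2220/2842.0) = 4,540.59 × 0.45788 = 2,079.05 kg.

final mass ≈ 2080 kg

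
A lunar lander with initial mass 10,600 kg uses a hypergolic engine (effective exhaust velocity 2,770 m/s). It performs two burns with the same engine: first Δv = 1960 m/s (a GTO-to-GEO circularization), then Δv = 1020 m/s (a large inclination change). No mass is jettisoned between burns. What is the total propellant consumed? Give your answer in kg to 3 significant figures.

total propellant consumed ≈ 6990 kg

After the first burn: m = 10600 × exp(−1960/2770.0) = 10600 × 0.49283 = 5,224 kg.
After the second burn: m = 5,224 × exp(−1020/2770.0) = 5,224 × 0.69196 = 3,614.8 kg.
Total propellant = m₀ − m_final = 10600 − 3,614.8 = 6,985.2 kg.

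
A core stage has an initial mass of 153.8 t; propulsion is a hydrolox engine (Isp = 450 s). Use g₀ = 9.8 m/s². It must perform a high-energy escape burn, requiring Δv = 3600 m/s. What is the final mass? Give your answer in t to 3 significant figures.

final mass ≈ 68.0 t

v_e = Isp · g₀ = 450 × 9.8 = 4410.0 m/s.
By the Tsiolkovsky rocket equation, m₀/m_f = exp(Δv / v_e) = exp(3600 / 4410.0) = exp(0.8163) = 2.2622.
m_f = m₀ / 2.2622 = 153.8 / 2.2622 = 67.9869 t.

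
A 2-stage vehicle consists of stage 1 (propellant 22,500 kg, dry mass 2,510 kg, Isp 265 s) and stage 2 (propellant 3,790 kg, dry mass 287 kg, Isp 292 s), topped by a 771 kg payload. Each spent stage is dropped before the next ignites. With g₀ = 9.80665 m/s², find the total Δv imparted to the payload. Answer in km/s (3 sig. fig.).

Δv ≈ 8.00 km/s

Ignition mass of stage 1 = 22,500+2,510 + 3,790+287 + 771 = 29,858 kg.
Stage 1: m₀ = 29,858 kg, m_f = 29,858 − 22,500 = 7,358 kg; Δv = 265×9.80665×ln(4.058) = 2598.8×1.4007 ≈ 3640 m/s.
Stage 2: m₀ = 4,848 kg, m_f = 4,848 − 3,790 = 1,058 kg; Δv = 292×9.80665×ln(4.582) = 2863.5×1.5222 ≈ 4359 m/s.
Total Δv = 3640 + 4359 = 7999 m/s.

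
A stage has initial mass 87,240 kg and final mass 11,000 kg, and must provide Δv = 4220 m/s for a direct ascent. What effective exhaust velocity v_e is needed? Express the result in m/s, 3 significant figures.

v_e ≈ 2040 m/s

ln(m₀/m_f) = ln(87240/11000) = ln(7.931) = 2.0708.
By the Tsiolkovsky rocket equation, v_e = Δv / ln(m₀/m_f) = 4220 / 2.0708 = 2037.9 m/s.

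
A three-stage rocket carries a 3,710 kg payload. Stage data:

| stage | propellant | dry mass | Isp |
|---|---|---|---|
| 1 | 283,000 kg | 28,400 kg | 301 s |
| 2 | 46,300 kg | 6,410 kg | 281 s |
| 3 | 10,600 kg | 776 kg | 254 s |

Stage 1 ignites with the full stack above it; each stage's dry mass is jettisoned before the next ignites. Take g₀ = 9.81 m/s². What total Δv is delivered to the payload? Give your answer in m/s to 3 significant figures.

Δv ≈ 10200 m/s

Ignition mass of stage 1 = 283,000+28,400 + 46,300+6,410 + 10,600+776 + 3,710 = 379,196 kg.
Stage 1: m₀ = 379,196 kg, m_f = 379,196 − 283,000 = 96,196 kg; Δv = 301×9.81×ln(3.942) = 2952.8×1.3717 ≈ 4050 m/s.
Stage 2: m₀ = 67,796 kg, m_f = 67,796 − 46,300 = 21,496 kg; Δv = 281×9.81×ln(3.154) = 2756.6×1.1486 ≈ 3166 m/s.
Stage 3: m₀ = 15,086 kg, m_f = 15,086 − 10,600 = 4,486 kg; Δv = 254×9.81×ln(3.363) = 2491.7×1.2128 ≈ 3022 m/s.
Total Δv = 4050 + 3166 + 3022 = 10238 m/s.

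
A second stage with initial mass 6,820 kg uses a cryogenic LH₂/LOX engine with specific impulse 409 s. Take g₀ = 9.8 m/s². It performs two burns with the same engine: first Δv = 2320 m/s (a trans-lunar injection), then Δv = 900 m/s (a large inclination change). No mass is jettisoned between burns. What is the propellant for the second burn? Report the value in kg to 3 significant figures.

propellant for the second burn ≈ 769 kg

v_e = Isp · g₀ = 409 × 9.8 = 4008.2 m/s.
After the first burn: m = 6820 × exp(−2320/4008.2) = 6820 × 0.56056 = 3,823.02 kg.
After the second burn: m = 3,823.02 × exp(−900/4008.2) = 3,823.02 × 0.79888 = 3,054.13 kg.
Second-burn propellant = 3,823.02 − 3,054.13 = 768.89 kg.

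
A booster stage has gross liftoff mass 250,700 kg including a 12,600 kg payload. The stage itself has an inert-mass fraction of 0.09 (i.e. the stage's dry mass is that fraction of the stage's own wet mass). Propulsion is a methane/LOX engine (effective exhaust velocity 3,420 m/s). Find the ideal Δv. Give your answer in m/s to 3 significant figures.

Δv ≈ 6830 m/s

Stage wet mass = m₀ − payload = 250,700 − 12,600 = 238,100 kg.
Stage dry mass = ε × stage wet mass = 0.09 × 238,100 = 21,429 kg.
Burnout mass m_f = stage dry + payload = 21,429 + 12,600 = 34,029 kg.
Using Δv = v_e ln(m₀/m_f): Δv = v_e · ln(250,700/34,029) = 3420.0 × ln(7.367) = 3420.0 × 1.9970 ≈ 6830 m/s.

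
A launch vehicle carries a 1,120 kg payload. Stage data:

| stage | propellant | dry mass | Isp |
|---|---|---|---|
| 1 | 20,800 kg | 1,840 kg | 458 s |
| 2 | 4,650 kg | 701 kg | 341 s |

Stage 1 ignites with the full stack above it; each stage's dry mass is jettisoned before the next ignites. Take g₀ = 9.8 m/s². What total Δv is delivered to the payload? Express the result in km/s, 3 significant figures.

Ignition mass of stage 1 = 20,800+1,840 + 4,650+701 + 1,120 = 29,111 kg.
Stage 1: m₀ = 29,111 kg, m_f = 29,111 − 20,800 = 8,311 kg; Δv = 458×9.8×ln(3.503) = 4488.4×1.2535 ≈ 5626 m/s.
Stage 2: m₀ = 6,471 kg, m_f = 6,471 − 4,650 = 1,821 kg; Δv = 341×9.8×ln(3.554) = 3341.8×1.2679 ≈ 4237 m/s.
Total Δv = 5626 + 4237 = 9863 m/s.

Δv ≈ 9.86 km/s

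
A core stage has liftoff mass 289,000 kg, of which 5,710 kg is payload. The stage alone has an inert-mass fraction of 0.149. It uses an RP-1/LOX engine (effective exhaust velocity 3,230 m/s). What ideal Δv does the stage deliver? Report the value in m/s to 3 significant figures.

Δv ≈ 5800 m/s

Stage wet mass = m₀ − payload = 289,000 − 5,710 = 283,290 kg.
Stage dry mass = ε × stage wet mass = 0.149 × 283,290 = 42,210.2 kg.
Burnout mass m_f = stage dry + payload = 42,210.2 + 5,710 = 47,920.2 kg.
By the Tsiolkovsky rocket equation, Δv = v_e · ln(289,000/47,920.2) = 3230.0 × ln(6.031) = 3230.0 × 1.7969 ≈ 5804 m/s.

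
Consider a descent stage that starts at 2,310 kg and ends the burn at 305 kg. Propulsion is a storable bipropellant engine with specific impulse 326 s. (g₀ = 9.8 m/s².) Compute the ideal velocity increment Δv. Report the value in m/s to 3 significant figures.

v_e = Isp · g₀ = 326 × 9.8 = 3194.8 m/s.
By the Tsiolkovsky rocket equation, Δv = v_e · ln(m₀/m_f) = 3194.8 × ln(7.574) = 3194.8 × 2.0247 ≈ 6468.5 m/s.

Δv ≈ 6470 m/s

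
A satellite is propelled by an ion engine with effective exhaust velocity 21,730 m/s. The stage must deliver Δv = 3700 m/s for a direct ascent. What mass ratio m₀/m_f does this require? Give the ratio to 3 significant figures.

Using Δv = v_e ln(m₀/m_f): m₀/m_f = exp(Δv / v_e) = exp(3700 / 21730.0) = exp(0.1703) = 1.1856.

mass ratio ≈ 1.19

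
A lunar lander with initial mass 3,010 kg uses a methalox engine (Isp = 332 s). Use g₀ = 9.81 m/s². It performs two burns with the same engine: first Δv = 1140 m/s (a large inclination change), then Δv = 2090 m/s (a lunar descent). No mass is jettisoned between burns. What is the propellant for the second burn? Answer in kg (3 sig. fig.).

v_e = Isp · g₀ = 332 × 9.81 = 3256.9 m/s.
After the first burn: m = 3010 × exp(−1140/3256.9) = 3010 × 0.70467 = 2,121.06 kg.
After the second burn: m = 2,121.06 × exp(−2090/3256.9) = 2,121.06 × 0.52639 = 1,116.5 kg.
Second-burn propellant = 2,121.06 − 1,116.5 = 1,004.56 kg.

propellant for the second burn ≈ 1000 kg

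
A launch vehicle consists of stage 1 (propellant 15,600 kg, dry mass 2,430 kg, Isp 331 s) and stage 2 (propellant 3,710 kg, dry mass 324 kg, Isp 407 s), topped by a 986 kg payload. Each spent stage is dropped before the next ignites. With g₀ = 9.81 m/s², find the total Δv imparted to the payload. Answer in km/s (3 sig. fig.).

Ignition mass of stage 1 = 15,600+2,430 + 3,710+324 + 986 = 23,050 kg.
Stage 1: m₀ = 23,050 kg, m_f = 23,050 − 15,600 = 7,450 kg; Δv = 331×9.81×ln(3.094) = 3247.1×1.1295 ≈ 3667 m/s.
Stage 2: m₀ = 5,020 kg, m_f = 5,020 − 3,710 = 1,310 kg; Δv = 407×9.81×ln(3.832) = 3992.7×1.3434 ≈ 5364 m/s.
Total Δv = 3667 + 5364 = 9031 m/s.

Δv ≈ 9.03 km/s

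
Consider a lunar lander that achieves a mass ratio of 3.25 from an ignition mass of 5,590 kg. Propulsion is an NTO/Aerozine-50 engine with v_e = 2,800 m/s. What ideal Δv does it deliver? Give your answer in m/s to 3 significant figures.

Δv = v_e · ln(3.25) = 2800.0 × 1.1787 ≈ 3300.2 m/s.

Δv ≈ 3300 m/s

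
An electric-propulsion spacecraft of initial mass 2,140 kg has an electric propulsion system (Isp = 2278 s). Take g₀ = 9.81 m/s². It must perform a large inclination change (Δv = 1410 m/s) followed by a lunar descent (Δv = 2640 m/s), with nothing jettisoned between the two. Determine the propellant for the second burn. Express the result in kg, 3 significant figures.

propellant for the second burn ≈ 224 kg

v_e = Isp · g₀ = 2278 × 9.81 = 22347.2 m/s.
After the first burn: m = 2140 × exp(−1410/22347.2) = 2140 × 0.93885 = 2,009.14 kg.
After the second burn: m = 2,009.14 × exp(−2640/22347.2) = 2,009.14 × 0.88858 = 1,785.28 kg.
Second-burn propellant = 2,009.14 − 1,785.28 = 223.86 kg.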